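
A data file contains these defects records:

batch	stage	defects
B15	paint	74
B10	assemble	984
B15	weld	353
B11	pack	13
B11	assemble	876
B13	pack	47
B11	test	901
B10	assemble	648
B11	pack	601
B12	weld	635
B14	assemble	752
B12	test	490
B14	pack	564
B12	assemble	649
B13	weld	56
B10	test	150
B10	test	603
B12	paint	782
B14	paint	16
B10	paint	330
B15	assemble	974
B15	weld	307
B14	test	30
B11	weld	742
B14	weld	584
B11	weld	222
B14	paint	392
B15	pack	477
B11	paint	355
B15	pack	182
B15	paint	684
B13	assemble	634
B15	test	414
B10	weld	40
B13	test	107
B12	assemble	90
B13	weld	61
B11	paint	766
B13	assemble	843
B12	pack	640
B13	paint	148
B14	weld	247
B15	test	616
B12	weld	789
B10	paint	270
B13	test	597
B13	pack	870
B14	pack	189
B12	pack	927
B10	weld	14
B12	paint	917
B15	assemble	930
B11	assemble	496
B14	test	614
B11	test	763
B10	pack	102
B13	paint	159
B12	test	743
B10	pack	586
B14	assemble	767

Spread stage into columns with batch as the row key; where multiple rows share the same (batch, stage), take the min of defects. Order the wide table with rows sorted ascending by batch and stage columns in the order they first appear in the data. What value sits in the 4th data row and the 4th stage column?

With rows sorted ascending by batch, row 4 is batch=B13. stage columns in first-appearance order: paint, assemble, weld, pack, test; column 4 is pack.
Long rows with batch=B13, stage=pack: min(47, 870) = 47.

47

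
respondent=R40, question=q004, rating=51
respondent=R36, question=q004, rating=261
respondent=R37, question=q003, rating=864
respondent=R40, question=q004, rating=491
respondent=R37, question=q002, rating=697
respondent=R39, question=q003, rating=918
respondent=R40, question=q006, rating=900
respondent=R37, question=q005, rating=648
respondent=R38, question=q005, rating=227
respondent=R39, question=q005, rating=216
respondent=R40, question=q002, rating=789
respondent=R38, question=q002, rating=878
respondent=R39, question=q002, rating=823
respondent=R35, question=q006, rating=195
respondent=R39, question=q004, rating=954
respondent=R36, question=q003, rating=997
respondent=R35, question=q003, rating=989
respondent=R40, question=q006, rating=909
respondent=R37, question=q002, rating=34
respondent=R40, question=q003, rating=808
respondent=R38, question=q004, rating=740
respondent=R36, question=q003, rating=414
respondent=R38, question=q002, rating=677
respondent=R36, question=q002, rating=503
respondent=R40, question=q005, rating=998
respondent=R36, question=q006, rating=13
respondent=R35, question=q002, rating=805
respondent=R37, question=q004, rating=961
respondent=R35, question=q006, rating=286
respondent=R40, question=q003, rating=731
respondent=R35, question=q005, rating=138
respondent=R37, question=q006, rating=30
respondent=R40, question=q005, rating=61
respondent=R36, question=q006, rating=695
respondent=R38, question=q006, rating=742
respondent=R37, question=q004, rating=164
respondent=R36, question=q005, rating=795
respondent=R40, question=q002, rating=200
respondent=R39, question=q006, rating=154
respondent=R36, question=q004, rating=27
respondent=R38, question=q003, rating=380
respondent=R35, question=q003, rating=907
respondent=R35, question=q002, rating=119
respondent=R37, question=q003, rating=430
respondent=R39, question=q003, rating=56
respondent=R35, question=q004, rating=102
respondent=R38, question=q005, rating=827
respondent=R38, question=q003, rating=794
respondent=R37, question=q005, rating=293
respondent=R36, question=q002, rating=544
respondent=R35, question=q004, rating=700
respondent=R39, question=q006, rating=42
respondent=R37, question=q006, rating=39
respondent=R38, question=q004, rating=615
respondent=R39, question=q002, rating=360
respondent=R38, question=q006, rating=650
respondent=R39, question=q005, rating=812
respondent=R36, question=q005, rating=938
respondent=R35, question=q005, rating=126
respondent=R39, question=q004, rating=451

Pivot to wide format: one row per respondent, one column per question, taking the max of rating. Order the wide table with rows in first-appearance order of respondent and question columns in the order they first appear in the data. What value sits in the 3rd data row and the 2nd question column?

864

With rows in first-appearance order of respondent, row 3 is respondent=R37. question columns in first-appearance order: q004, q003, q002, q006, q005; column 2 is q003.
Long rows with respondent=R37, question=q003: max(864, 430) = 864.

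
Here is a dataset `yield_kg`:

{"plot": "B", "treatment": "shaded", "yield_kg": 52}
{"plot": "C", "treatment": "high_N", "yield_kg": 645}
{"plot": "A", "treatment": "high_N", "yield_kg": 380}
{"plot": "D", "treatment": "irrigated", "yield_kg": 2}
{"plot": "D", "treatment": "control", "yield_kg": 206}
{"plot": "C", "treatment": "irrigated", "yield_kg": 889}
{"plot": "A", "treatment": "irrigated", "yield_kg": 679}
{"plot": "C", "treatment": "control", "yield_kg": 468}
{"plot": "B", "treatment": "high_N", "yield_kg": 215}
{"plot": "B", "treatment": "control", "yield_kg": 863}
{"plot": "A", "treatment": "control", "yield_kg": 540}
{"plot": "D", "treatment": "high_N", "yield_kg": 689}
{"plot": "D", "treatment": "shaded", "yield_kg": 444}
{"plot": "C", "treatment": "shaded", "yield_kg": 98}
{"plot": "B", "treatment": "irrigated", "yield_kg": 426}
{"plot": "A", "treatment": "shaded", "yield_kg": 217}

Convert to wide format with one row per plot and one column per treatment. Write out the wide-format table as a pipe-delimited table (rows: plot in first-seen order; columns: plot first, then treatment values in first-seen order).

| plot | shaded | high_N | irrigated | control |
| B | 52 | 215 | 426 | 863 |
| C | 98 | 645 | 889 | 468 |
| A | 217 | 380 | 679 | 540 |
| D | 444 | 689 | 2 | 206 |

Columns: plot plus the 4 distinct treatment values (shaded, high_N, irrigated, control).
For example, row B column shaded takes yield_kg=52 from the long row (B, shaded).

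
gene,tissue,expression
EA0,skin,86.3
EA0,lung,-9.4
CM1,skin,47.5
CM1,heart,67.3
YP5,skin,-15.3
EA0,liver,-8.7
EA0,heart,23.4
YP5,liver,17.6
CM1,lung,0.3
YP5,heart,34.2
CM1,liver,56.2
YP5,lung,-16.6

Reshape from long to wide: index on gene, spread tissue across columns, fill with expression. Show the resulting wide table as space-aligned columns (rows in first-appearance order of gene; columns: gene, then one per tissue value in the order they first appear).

Columns: gene plus the 4 distinct tissue values (skin, lung, heart, liver).
For example, row EA0 column skin takes expression=86.3 from the long row (EA0, skin).

gene  skin   lung   heart  liver
EA0   86.3   -9.4   23.4   -8.7 
CM1   47.5   0.3    67.3   56.2 
YP5   -15.3  -16.6  34.2   17.6 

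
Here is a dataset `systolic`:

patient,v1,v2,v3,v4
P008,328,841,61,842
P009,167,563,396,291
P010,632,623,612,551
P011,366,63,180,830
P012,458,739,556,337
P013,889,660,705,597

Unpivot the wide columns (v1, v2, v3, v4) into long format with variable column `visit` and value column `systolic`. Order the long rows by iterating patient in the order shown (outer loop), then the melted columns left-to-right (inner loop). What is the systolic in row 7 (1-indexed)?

24 rows total (6 × 4). Row 7: index ⌊(7-1)/4⌋ = 1 into patient → P009; (7-1) mod 4 = 2 into the melted columns → v3.
So row 7 is (P009, v3, 396); systolic = 396.

396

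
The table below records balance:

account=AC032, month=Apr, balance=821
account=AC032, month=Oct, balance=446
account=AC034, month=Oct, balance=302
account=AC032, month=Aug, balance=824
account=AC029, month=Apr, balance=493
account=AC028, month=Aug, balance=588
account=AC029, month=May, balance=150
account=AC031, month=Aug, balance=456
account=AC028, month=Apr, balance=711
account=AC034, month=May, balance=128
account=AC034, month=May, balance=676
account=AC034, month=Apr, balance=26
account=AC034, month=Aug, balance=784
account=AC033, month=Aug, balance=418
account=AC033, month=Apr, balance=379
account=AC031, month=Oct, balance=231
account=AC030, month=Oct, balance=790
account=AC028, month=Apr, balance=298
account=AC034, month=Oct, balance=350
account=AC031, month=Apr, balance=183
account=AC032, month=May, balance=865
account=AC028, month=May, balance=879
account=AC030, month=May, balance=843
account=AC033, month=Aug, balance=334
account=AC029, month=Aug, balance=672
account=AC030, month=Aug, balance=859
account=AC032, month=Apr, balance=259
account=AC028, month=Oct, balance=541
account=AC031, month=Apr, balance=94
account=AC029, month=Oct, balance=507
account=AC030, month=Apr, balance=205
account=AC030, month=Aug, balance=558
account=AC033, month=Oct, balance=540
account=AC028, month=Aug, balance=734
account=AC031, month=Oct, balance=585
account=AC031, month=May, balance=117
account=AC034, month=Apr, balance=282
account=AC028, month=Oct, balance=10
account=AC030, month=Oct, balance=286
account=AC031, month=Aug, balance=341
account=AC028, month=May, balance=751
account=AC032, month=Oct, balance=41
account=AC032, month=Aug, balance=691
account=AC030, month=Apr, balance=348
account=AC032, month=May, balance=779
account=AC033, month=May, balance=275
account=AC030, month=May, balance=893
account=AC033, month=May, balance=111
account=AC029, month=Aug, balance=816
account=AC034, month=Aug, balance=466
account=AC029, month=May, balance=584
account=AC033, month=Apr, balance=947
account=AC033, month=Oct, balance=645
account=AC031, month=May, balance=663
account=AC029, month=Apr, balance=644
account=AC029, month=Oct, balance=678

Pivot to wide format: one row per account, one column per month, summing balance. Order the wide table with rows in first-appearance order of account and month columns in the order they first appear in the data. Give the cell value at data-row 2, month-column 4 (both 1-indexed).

804

With rows in first-appearance order of account, row 2 is account=AC034. month columns in first-appearance order: Apr, Oct, Aug, May; column 4 is May.
Long rows with account=AC034, month=May: 128 + 676 = 804.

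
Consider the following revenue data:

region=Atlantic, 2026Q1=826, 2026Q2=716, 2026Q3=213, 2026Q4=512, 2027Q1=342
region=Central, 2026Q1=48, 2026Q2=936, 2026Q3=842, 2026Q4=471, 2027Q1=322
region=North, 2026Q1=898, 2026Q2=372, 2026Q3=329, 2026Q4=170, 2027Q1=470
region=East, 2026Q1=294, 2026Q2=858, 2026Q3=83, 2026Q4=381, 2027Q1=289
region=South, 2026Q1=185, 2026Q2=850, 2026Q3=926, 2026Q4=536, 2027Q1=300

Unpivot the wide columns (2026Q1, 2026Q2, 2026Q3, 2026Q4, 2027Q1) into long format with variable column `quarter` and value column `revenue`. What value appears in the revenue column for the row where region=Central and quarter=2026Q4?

471

Unpivoting turns each (region, wide-column) pair into one long row.
The wide cell at row Central, column 2026Q4 holds 471, so the long row (Central, 2026Q4) has revenue=471.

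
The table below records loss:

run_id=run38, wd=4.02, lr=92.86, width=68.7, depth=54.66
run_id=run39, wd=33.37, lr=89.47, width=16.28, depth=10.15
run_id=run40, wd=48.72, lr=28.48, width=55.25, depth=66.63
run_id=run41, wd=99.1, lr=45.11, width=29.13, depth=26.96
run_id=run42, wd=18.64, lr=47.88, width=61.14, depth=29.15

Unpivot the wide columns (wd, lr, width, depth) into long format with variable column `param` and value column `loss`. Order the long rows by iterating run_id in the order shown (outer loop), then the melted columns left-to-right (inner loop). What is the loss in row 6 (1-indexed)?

20 rows total (5 × 4). Row 6: index ⌊(6-1)/4⌋ = 1 into run_id → run39; (6-1) mod 4 = 1 into the melted columns → lr.
So row 6 is (run39, lr, 89.47); loss = 89.47.

89.47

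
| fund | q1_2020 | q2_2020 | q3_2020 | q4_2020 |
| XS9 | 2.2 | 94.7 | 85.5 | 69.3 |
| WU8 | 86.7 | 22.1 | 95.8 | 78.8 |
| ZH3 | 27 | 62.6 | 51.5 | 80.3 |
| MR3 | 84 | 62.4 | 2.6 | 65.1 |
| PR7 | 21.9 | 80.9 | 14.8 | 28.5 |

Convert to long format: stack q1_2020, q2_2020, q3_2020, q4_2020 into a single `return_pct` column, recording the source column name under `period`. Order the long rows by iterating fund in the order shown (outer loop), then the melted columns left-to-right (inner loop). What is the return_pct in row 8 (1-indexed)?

20 rows total (5 × 4). Row 8: index ⌊(8-1)/4⌋ = 1 into fund → WU8; (8-1) mod 4 = 3 into the melted columns → q4_2020.
So row 8 is (WU8, q4_2020, 78.8); return_pct = 78.8.

78.8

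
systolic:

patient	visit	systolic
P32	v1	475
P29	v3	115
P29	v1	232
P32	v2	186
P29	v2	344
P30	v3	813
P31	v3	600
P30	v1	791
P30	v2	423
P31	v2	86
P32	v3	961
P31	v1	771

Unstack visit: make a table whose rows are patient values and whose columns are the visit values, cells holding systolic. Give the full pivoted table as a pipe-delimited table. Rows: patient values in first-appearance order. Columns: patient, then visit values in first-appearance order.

| patient | v1 | v3 | v2 |
| P32 | 475 | 961 | 186 |
| P29 | 232 | 115 | 344 |
| P30 | 791 | 813 | 423 |
| P31 | 771 | 600 | 86 |

Columns: patient plus the 3 distinct visit values (v1, v3, v2).
For example, row P32 column v1 takes systolic=475 from the long row (P32, v1).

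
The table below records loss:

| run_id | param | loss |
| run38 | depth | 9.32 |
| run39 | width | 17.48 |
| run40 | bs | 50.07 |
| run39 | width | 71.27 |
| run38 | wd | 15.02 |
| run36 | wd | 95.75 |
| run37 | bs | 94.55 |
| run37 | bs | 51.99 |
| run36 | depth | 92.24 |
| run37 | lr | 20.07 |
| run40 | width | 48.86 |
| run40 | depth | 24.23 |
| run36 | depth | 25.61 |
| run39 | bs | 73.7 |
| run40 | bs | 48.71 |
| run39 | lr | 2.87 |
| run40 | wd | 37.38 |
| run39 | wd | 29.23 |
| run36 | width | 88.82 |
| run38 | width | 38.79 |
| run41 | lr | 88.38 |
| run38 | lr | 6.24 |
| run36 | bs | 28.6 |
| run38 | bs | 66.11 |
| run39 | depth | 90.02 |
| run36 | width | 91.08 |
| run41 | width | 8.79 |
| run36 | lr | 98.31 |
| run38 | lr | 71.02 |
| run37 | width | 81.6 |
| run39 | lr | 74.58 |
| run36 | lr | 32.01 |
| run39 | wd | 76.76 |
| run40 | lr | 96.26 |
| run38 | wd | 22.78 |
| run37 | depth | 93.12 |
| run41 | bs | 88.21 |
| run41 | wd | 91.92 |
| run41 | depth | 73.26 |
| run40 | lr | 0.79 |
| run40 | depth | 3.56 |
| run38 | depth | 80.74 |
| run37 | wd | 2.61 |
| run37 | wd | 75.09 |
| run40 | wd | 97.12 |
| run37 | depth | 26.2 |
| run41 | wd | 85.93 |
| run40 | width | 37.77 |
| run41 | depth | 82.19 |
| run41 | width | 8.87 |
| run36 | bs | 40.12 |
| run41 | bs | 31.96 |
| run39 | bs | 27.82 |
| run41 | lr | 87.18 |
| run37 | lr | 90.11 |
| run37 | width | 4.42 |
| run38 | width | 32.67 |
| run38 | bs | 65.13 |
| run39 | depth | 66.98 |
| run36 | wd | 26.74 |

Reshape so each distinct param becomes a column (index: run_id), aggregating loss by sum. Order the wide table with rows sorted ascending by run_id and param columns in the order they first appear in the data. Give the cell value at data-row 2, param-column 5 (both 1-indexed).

110.18

With rows sorted ascending by run_id, row 2 is run_id=run37. param columns in first-appearance order: depth, width, bs, wd, lr; column 5 is lr.
Long rows with run_id=run37, param=lr: 20.07 + 90.11 = 110.18.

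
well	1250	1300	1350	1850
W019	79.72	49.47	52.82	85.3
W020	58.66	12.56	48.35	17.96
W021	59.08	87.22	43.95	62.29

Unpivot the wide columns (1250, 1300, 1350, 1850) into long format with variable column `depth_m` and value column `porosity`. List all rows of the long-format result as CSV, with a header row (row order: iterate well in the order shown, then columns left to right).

Each (well, column) pair becomes one row: 3 × 4 = 12 rows.
For example, (W019, 1250) → porosity=79.72.

well,depth_m,porosity
W019,1250,79.72
W019,1300,49.47
W019,1350,52.82
W019,1850,85.3
W020,1250,58.66
W020,1300,12.56
W020,1350,48.35
W020,1850,17.96
W021,1250,59.08
W021,1300,87.22
W021,1350,43.95
W021,1850,62.29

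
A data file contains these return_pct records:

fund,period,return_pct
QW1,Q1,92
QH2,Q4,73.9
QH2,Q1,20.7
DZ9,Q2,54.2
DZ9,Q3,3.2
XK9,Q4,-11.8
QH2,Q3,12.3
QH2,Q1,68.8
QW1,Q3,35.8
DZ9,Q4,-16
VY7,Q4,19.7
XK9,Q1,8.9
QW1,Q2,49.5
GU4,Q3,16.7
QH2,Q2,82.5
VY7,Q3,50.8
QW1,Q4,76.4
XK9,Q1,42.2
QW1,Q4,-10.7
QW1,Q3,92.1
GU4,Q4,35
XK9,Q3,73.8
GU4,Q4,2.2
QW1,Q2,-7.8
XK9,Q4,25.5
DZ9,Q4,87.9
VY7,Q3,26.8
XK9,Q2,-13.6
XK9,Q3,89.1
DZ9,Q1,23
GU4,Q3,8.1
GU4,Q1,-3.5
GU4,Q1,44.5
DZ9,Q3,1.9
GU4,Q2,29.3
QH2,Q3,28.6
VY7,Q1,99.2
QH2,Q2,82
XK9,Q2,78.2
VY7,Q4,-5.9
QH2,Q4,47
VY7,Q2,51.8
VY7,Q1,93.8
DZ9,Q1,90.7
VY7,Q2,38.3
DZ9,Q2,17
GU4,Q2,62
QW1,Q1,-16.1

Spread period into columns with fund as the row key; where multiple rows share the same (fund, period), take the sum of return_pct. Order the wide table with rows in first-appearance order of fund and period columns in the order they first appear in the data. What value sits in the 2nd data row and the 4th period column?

With rows in first-appearance order of fund, row 2 is fund=QH2. period columns in first-appearance order: Q1, Q4, Q2, Q3; column 4 is Q3.
Long rows with fund=QH2, period=Q3: 12.3 + 28.6 = 40.9.

40.9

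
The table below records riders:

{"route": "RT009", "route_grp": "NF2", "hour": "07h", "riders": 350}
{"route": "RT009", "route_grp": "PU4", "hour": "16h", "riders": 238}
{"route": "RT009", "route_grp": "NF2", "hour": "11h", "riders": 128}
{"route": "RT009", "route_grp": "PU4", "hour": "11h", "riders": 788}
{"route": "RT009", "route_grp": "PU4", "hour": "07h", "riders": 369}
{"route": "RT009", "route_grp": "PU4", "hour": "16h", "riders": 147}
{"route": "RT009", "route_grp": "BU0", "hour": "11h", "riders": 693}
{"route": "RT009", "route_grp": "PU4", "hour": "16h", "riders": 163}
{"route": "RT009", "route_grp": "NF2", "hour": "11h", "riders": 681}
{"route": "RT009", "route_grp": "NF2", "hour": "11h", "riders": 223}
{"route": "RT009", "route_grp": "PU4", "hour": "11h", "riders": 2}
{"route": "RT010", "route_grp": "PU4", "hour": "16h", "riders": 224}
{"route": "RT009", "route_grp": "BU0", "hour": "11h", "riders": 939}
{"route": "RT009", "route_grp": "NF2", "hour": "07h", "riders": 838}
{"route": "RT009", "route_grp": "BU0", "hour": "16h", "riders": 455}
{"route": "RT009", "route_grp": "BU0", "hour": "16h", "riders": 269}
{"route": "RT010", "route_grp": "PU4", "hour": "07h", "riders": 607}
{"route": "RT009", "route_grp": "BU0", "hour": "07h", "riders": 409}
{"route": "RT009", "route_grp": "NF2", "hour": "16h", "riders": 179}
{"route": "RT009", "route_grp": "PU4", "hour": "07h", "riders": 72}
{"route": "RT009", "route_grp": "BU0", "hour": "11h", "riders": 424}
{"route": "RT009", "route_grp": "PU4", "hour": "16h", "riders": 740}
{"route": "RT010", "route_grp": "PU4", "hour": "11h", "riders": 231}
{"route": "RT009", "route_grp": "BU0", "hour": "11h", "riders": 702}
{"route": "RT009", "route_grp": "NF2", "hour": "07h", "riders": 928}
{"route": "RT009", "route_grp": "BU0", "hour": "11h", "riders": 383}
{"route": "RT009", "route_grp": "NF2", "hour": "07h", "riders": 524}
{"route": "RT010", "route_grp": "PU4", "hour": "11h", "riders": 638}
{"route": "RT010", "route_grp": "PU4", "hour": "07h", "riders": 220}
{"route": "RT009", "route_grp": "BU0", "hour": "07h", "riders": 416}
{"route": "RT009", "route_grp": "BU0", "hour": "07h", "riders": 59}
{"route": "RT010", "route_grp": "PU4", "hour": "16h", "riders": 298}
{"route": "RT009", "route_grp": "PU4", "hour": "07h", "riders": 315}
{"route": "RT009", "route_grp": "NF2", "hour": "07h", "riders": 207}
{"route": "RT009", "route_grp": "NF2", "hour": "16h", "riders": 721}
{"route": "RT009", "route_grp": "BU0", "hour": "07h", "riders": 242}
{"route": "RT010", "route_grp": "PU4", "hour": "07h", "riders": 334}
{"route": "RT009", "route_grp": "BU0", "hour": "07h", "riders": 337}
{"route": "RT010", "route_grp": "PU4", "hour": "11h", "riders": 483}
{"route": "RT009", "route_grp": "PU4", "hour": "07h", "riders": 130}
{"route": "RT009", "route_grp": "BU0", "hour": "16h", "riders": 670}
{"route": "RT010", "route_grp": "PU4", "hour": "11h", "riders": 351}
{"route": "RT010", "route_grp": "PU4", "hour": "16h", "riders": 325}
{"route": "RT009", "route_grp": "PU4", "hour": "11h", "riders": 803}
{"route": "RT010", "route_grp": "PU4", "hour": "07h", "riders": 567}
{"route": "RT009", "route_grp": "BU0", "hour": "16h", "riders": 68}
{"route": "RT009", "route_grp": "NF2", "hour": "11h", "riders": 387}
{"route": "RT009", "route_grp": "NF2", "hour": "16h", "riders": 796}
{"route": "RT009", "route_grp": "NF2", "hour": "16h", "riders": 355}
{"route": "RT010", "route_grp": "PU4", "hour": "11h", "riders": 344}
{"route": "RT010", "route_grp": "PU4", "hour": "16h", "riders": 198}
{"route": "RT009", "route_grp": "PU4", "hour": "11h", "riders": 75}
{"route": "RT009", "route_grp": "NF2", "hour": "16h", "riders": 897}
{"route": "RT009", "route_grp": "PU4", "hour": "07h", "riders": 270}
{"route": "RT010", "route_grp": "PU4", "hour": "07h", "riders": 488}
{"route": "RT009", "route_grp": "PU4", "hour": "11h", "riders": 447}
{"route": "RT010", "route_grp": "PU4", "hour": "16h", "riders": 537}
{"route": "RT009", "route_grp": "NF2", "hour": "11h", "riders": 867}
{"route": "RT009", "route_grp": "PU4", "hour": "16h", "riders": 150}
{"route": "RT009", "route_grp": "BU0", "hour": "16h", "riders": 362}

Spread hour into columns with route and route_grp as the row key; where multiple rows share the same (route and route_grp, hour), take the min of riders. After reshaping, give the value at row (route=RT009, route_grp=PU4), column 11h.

2

Rows with route=RT009, route_grp=PU4 and hour=11h: riders values are 788, 2, 803, 75, 447.
min(788, 2, 803, 75, 447) = 2.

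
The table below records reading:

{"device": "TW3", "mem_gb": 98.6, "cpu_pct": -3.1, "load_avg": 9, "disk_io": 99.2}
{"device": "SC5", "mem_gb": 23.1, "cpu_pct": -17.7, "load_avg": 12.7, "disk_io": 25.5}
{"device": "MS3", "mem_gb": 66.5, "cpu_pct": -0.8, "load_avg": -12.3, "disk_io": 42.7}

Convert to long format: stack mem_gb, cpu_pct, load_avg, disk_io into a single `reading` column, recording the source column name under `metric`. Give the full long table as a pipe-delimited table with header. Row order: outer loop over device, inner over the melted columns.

| device | metric | reading |
| TW3 | mem_gb | 98.6 |
| TW3 | cpu_pct | -3.1 |
| TW3 | load_avg | 9 |
| TW3 | disk_io | 99.2 |
| SC5 | mem_gb | 23.1 |
| SC5 | cpu_pct | -17.7 |
| SC5 | load_avg | 12.7 |
| SC5 | disk_io | 25.5 |
| MS3 | mem_gb | 66.5 |
| MS3 | cpu_pct | -0.8 |
| MS3 | load_avg | -12.3 |
| MS3 | disk_io | 42.7 |

Each (device, column) pair becomes one row: 3 × 4 = 12 rows.
For example, (TW3, mem_gb) → reading=98.6.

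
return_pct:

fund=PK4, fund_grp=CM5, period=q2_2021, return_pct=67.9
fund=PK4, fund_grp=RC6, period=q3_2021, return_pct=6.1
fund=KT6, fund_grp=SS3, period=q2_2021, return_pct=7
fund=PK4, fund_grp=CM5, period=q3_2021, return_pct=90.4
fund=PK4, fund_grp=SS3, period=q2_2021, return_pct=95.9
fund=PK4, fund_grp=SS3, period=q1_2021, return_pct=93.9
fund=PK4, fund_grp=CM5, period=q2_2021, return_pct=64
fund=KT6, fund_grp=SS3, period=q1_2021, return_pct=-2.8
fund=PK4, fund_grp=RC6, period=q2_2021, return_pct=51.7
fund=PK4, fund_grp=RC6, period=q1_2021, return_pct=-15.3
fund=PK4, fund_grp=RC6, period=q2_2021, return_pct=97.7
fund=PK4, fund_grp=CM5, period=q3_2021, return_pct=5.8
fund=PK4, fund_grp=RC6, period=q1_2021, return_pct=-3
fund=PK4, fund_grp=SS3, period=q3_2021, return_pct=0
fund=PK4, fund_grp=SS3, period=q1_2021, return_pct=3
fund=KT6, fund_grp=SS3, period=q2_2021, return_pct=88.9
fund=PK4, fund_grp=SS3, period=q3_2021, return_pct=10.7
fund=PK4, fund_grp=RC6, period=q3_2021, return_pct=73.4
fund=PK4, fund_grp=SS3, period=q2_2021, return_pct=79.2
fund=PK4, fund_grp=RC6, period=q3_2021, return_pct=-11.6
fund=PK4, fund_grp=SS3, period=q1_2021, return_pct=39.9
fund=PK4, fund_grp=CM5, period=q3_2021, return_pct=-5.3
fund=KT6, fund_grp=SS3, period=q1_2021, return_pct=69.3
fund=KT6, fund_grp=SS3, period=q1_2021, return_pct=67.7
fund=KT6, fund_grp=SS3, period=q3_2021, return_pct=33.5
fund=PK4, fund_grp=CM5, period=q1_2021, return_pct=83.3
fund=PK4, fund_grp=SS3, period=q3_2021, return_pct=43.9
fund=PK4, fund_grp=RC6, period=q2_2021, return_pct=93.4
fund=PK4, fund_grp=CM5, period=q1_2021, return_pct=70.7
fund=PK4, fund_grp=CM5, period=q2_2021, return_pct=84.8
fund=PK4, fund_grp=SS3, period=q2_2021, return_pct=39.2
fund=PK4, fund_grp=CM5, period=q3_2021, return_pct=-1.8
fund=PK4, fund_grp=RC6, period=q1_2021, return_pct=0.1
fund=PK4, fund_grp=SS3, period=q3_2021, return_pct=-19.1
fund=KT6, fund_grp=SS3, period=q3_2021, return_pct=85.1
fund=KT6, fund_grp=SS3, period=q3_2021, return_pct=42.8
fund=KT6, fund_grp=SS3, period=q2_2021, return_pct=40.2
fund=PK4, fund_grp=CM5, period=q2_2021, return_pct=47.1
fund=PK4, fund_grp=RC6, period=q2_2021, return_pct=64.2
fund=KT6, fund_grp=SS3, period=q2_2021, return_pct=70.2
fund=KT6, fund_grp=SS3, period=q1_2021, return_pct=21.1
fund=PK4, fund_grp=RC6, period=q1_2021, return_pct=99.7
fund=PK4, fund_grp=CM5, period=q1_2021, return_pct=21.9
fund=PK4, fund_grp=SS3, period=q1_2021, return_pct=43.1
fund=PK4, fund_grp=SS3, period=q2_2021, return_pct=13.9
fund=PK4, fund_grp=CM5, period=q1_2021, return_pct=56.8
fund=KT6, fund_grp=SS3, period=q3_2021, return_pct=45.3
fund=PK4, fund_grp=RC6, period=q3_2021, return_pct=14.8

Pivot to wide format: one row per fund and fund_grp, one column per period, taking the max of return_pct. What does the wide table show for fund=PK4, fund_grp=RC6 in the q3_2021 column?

Rows with fund=PK4, fund_grp=RC6 and period=q3_2021: return_pct values are 6.1, 73.4, -11.6, 14.8.
max(6.1, 73.4, -11.6, 14.8) = 73.4.

73.4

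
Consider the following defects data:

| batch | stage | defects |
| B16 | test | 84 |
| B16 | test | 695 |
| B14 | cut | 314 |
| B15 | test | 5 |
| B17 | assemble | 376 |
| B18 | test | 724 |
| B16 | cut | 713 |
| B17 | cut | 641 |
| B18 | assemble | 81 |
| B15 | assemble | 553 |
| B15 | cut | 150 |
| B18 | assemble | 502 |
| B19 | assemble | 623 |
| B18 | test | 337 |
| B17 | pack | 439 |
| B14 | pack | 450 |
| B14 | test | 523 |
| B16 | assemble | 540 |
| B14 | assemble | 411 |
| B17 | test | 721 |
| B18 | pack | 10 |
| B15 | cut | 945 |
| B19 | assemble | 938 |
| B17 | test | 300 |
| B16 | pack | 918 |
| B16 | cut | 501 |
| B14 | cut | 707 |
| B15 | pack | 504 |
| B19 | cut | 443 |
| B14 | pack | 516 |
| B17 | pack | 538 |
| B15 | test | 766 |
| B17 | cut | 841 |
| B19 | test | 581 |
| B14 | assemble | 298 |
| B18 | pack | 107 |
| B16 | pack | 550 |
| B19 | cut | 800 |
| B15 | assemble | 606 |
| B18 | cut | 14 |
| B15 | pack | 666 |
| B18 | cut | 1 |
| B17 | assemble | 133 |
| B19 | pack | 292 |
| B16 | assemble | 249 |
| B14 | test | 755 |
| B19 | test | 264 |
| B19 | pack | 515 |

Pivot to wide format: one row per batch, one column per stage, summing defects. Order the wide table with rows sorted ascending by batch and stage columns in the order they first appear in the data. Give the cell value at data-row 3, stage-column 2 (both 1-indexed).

1214

With rows sorted ascending by batch, row 3 is batch=B16. stage columns in first-appearance order: test, cut, assemble, pack; column 2 is cut.
Long rows with batch=B16, stage=cut: 713 + 501 = 1214.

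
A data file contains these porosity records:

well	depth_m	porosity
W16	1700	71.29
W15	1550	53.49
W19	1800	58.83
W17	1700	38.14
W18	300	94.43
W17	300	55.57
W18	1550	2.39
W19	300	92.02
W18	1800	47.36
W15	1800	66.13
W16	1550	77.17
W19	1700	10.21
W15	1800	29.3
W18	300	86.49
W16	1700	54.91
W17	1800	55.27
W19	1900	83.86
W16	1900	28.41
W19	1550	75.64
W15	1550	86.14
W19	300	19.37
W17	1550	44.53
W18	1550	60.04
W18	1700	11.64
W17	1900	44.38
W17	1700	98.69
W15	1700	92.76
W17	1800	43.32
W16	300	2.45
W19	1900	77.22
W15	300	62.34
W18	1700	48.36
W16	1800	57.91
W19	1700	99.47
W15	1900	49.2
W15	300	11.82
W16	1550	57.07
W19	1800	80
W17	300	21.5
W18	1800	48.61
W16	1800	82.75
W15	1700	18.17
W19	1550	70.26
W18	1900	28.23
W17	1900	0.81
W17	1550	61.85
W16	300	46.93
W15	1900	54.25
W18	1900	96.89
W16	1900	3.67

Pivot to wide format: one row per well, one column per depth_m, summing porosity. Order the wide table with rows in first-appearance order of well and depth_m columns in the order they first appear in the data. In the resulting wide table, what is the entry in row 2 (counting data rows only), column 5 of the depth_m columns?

With rows in first-appearance order of well, row 2 is well=W15. depth_m columns in first-appearance order: 1700, 1550, 1800, 300, 1900; column 5 is 1900.
Long rows with well=W15, depth_m=1900: 49.2 + 54.25 = 103.45.

103.45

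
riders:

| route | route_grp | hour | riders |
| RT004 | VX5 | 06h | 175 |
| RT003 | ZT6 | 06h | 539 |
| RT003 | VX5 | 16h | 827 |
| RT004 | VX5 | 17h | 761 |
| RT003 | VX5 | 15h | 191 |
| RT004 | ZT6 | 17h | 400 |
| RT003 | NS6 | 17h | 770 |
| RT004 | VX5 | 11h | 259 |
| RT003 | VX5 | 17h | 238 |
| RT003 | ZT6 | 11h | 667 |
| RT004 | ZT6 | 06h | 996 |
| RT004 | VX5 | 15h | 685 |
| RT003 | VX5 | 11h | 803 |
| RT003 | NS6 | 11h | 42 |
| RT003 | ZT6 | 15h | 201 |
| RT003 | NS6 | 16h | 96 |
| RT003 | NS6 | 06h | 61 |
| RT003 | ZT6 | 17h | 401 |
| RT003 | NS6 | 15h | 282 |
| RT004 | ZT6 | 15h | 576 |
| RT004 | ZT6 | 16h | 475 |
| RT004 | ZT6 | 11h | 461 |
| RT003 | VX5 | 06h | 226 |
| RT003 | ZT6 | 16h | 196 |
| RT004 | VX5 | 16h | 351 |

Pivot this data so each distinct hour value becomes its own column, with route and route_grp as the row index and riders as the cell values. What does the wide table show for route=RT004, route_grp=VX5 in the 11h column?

259

Wide layout: rows indexed by route and route_grp, columns are the 5 distinct hour values (06h, 16h, 17h, 15h, 11h).
Cell (route=RT004, route_grp=VX5, hour=11h) draws from the long row where route=RT004, route_grp=VX5 and hour=11h, which has riders=259.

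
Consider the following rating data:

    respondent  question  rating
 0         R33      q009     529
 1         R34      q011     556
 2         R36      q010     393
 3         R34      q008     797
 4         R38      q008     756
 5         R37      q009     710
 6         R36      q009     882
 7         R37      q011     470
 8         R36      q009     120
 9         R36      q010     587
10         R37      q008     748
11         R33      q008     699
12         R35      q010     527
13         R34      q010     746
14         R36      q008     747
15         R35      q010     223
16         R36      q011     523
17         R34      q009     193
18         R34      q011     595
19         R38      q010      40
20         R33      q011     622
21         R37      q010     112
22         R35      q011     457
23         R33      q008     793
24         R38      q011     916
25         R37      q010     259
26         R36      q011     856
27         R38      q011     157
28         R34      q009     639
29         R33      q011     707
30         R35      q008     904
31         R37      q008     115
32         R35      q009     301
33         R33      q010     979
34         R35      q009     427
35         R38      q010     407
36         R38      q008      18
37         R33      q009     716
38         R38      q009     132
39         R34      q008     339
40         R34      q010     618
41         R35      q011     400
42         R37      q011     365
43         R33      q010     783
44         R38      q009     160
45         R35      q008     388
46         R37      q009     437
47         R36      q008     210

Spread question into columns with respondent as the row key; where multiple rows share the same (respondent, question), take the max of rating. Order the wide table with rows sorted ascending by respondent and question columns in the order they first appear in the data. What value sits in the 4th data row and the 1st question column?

With rows sorted ascending by respondent, row 4 is respondent=R36. question columns in first-appearance order: q009, q011, q010, q008; column 1 is q009.
Long rows with respondent=R36, question=q009: max(882, 120) = 882.

882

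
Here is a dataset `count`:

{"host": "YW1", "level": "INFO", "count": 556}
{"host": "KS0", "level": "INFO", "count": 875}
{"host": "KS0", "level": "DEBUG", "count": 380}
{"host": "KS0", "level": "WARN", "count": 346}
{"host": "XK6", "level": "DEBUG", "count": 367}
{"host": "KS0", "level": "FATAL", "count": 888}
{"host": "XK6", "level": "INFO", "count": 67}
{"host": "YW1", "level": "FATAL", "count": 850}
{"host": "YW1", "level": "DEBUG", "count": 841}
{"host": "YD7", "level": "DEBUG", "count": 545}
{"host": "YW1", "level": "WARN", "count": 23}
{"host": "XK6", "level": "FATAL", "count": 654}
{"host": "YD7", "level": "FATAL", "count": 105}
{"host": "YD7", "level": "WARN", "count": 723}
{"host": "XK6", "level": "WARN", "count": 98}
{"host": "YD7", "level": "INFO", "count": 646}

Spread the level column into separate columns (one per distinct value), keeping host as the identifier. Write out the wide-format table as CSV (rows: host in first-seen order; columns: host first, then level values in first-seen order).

host,INFO,DEBUG,WARN,FATAL
YW1,556,841,23,850
KS0,875,380,346,888
XK6,67,367,98,654
YD7,646,545,723,105

Columns: host plus the 4 distinct level values (INFO, DEBUG, WARN, FATAL).
For example, row YW1 column INFO takes count=556 from the long row (YW1, INFO).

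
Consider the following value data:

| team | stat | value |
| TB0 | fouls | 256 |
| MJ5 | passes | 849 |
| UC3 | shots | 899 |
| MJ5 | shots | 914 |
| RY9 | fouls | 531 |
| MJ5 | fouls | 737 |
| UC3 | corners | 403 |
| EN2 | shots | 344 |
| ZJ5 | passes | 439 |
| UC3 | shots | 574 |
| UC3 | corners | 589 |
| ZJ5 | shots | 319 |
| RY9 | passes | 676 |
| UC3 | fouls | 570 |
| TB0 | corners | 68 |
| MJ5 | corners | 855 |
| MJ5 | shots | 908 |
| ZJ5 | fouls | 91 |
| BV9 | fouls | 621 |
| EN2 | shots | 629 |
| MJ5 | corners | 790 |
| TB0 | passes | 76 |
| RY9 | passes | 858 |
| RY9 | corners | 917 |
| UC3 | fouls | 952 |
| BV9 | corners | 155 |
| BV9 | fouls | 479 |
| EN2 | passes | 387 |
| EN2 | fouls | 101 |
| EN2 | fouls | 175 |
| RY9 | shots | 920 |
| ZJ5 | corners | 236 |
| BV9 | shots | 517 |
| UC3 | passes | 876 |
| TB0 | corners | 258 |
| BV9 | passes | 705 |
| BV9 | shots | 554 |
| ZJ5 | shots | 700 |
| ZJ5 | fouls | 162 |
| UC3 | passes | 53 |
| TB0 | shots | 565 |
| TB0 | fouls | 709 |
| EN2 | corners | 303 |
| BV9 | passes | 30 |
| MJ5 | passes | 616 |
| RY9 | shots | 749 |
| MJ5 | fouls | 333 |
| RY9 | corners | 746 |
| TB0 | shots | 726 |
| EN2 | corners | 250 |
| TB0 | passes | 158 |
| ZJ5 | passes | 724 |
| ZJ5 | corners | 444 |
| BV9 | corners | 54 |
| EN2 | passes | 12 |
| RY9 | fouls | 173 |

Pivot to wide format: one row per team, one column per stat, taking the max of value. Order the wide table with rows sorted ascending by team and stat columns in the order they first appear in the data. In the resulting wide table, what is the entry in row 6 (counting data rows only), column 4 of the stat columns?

589

With rows sorted ascending by team, row 6 is team=UC3. stat columns in first-appearance order: fouls, passes, shots, corners; column 4 is corners.
Long rows with team=UC3, stat=corners: max(403, 589) = 589.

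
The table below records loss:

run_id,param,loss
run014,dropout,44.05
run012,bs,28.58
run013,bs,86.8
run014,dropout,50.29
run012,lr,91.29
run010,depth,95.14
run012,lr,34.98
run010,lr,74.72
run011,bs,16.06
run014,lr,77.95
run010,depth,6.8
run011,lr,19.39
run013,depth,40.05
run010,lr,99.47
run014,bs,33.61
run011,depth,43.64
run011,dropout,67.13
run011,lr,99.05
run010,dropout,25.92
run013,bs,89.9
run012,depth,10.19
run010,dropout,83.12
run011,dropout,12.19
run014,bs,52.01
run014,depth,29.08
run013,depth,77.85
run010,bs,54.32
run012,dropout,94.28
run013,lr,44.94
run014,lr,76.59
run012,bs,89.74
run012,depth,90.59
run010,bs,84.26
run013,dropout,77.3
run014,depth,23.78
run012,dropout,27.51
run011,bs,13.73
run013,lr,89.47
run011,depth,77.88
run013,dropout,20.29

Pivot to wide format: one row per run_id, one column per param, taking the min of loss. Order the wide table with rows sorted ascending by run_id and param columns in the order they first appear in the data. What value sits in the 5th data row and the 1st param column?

44.05

With rows sorted ascending by run_id, row 5 is run_id=run014. param columns in first-appearance order: dropout, bs, lr, depth; column 1 is dropout.
Long rows with run_id=run014, param=dropout: min(44.05, 50.29) = 44.05.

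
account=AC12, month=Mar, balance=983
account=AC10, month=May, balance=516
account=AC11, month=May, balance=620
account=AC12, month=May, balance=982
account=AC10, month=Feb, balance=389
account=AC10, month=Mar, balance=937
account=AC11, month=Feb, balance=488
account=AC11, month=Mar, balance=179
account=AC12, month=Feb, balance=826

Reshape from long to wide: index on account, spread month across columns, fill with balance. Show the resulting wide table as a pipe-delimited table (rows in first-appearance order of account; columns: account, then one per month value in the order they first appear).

| account | Mar | May | Feb |
| AC12 | 983 | 982 | 826 |
| AC10 | 937 | 516 | 389 |
| AC11 | 179 | 620 | 488 |

Columns: account plus the 3 distinct month values (Mar, May, Feb).
For example, row AC12 column Mar takes balance=983 from the long row (AC12, Mar).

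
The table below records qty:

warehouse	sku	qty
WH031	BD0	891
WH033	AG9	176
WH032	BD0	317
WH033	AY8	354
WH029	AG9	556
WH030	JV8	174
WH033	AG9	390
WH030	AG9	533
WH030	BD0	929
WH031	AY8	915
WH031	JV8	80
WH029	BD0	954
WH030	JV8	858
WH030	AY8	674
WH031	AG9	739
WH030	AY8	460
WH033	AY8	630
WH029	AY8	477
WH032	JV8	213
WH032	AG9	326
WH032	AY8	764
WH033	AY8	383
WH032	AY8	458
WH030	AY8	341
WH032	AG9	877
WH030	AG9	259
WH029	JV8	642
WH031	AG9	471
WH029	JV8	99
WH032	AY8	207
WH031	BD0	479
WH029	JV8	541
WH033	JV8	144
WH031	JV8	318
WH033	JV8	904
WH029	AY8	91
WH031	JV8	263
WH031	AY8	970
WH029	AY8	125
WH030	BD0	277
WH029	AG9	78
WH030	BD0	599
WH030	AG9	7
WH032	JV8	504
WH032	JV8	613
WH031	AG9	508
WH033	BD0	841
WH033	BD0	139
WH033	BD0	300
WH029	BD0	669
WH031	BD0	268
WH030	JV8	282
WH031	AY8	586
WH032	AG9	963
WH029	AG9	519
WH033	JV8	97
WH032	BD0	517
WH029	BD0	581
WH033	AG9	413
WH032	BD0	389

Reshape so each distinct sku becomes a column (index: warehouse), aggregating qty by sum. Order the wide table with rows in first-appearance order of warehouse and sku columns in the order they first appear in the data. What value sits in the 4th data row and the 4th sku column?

With rows in first-appearance order of warehouse, row 4 is warehouse=WH029. sku columns in first-appearance order: BD0, AG9, AY8, JV8; column 4 is JV8.
Long rows with warehouse=WH029, sku=JV8: 642 + 99 + 541 = 1282.

1282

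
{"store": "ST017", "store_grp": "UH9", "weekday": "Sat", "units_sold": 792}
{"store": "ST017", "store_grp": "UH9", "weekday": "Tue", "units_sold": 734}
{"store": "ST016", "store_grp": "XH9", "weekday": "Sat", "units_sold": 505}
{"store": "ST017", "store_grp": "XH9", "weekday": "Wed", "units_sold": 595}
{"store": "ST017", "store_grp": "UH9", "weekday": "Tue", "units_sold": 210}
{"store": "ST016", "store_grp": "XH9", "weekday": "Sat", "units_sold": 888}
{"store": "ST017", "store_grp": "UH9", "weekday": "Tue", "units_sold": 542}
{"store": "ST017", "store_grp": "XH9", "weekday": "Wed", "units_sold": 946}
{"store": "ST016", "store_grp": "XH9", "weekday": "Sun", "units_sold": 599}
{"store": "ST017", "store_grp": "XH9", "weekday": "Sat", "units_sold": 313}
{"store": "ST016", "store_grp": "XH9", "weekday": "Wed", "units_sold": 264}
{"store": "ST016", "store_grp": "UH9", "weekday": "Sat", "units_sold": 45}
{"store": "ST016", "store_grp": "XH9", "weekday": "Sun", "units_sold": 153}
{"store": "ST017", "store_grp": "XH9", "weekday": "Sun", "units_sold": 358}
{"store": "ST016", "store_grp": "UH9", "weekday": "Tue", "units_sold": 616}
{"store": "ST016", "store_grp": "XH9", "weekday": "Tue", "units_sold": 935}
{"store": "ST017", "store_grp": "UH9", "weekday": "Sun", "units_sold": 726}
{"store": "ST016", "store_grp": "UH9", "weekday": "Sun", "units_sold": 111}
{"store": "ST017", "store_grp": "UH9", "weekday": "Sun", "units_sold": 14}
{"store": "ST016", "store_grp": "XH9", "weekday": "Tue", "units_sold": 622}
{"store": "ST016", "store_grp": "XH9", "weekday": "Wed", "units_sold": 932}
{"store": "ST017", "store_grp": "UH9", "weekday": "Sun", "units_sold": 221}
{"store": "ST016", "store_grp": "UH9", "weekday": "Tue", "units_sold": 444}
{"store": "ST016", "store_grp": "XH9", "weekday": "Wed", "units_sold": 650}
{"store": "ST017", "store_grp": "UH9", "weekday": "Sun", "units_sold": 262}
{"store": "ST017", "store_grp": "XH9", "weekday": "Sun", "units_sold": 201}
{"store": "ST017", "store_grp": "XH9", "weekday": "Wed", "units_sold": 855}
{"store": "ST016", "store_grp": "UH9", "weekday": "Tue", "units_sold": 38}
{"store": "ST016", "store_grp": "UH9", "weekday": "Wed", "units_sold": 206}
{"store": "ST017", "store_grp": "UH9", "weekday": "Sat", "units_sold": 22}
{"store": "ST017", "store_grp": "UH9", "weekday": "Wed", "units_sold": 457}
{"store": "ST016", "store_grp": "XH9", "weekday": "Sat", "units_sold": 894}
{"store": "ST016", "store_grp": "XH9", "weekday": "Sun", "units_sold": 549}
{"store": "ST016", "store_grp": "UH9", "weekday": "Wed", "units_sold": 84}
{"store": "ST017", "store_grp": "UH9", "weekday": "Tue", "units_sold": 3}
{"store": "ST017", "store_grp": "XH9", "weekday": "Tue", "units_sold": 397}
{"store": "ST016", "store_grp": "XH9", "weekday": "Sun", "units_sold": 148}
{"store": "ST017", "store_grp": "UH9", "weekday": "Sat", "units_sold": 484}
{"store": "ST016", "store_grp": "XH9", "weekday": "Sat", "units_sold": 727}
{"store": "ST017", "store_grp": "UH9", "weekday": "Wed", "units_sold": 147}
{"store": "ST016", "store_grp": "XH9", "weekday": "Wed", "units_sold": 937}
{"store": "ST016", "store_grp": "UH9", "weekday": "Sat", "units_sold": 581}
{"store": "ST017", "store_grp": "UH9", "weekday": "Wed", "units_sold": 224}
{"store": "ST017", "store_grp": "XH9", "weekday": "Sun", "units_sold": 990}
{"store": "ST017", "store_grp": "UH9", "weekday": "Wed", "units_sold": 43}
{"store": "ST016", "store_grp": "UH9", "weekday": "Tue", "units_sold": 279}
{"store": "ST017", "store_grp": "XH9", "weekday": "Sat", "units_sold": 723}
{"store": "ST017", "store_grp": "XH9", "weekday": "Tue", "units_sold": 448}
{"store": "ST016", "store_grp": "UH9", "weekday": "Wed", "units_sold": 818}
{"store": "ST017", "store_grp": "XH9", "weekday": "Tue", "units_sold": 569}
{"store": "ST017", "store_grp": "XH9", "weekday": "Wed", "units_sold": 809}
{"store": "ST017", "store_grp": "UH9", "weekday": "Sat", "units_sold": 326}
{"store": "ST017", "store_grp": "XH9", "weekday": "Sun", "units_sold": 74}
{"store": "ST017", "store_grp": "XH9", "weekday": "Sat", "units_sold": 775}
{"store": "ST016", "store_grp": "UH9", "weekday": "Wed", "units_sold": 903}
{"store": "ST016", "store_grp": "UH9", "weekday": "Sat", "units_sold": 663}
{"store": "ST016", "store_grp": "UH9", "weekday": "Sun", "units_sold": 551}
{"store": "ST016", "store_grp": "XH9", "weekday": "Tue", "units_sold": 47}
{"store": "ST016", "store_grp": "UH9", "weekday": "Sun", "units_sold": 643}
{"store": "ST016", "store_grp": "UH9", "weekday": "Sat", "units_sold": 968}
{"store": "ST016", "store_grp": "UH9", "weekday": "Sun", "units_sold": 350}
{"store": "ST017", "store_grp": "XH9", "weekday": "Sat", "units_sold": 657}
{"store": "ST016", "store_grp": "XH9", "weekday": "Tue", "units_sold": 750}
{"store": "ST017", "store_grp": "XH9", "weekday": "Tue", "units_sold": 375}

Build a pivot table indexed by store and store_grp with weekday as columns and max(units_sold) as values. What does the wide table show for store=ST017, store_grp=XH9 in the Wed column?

Rows with store=ST017, store_grp=XH9 and weekday=Wed: units_sold values are 595, 946, 855, 809.
max(595, 946, 855, 809) = 946.

946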